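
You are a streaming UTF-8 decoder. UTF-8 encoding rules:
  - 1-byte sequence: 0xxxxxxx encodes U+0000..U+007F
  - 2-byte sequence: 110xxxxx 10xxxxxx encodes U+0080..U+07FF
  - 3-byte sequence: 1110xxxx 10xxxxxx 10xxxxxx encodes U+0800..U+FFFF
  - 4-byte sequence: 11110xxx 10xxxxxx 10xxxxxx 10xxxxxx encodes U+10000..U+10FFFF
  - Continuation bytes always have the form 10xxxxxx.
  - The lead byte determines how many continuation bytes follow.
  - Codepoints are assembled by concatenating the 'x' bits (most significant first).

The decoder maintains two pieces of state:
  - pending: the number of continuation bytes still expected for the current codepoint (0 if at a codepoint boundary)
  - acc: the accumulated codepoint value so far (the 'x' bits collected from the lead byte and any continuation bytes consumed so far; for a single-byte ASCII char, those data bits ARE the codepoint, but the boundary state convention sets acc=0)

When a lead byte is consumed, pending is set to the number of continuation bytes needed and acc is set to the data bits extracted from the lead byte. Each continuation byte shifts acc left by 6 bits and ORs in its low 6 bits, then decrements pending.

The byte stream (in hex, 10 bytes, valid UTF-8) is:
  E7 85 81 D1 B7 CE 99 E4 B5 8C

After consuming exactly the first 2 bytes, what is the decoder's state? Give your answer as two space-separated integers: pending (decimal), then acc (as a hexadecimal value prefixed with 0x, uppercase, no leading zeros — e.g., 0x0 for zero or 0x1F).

Byte[0]=E7: 3-byte lead. pending=2, acc=0x7
Byte[1]=85: continuation. acc=(acc<<6)|0x05=0x1C5, pending=1

Answer: 1 0x1C5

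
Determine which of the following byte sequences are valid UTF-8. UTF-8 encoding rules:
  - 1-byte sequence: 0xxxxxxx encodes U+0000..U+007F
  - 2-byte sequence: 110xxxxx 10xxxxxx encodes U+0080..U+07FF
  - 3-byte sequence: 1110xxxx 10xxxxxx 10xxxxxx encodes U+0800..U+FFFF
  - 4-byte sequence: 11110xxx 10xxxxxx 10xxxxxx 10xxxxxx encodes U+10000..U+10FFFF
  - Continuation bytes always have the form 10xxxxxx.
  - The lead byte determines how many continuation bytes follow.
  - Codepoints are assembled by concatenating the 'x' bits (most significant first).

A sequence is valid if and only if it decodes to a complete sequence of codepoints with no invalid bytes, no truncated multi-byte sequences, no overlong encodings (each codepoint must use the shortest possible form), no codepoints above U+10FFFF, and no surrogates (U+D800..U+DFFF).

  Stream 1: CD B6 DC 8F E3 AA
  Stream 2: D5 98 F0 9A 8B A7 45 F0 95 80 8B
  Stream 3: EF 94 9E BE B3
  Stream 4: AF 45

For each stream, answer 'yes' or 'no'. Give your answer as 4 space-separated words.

Stream 1: error at byte offset 6. INVALID
Stream 2: decodes cleanly. VALID
Stream 3: error at byte offset 3. INVALID
Stream 4: error at byte offset 0. INVALID

Answer: no yes no no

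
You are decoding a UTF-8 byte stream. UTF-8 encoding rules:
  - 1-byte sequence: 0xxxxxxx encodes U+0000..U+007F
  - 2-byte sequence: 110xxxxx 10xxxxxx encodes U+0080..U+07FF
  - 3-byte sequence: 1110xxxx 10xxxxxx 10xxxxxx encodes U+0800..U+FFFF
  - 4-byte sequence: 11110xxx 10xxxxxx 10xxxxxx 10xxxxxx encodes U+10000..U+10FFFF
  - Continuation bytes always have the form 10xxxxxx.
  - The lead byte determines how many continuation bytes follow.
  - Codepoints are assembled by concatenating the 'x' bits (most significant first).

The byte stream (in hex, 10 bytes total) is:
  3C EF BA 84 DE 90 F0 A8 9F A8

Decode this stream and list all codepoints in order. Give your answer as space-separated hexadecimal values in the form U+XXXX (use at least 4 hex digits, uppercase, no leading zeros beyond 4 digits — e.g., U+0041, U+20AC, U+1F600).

Answer: U+003C U+FE84 U+0790 U+287E8

Derivation:
Byte[0]=3C: 1-byte ASCII. cp=U+003C
Byte[1]=EF: 3-byte lead, need 2 cont bytes. acc=0xF
Byte[2]=BA: continuation. acc=(acc<<6)|0x3A=0x3FA
Byte[3]=84: continuation. acc=(acc<<6)|0x04=0xFE84
Completed: cp=U+FE84 (starts at byte 1)
Byte[4]=DE: 2-byte lead, need 1 cont bytes. acc=0x1E
Byte[5]=90: continuation. acc=(acc<<6)|0x10=0x790
Completed: cp=U+0790 (starts at byte 4)
Byte[6]=F0: 4-byte lead, need 3 cont bytes. acc=0x0
Byte[7]=A8: continuation. acc=(acc<<6)|0x28=0x28
Byte[8]=9F: continuation. acc=(acc<<6)|0x1F=0xA1F
Byte[9]=A8: continuation. acc=(acc<<6)|0x28=0x287E8
Completed: cp=U+287E8 (starts at byte 6)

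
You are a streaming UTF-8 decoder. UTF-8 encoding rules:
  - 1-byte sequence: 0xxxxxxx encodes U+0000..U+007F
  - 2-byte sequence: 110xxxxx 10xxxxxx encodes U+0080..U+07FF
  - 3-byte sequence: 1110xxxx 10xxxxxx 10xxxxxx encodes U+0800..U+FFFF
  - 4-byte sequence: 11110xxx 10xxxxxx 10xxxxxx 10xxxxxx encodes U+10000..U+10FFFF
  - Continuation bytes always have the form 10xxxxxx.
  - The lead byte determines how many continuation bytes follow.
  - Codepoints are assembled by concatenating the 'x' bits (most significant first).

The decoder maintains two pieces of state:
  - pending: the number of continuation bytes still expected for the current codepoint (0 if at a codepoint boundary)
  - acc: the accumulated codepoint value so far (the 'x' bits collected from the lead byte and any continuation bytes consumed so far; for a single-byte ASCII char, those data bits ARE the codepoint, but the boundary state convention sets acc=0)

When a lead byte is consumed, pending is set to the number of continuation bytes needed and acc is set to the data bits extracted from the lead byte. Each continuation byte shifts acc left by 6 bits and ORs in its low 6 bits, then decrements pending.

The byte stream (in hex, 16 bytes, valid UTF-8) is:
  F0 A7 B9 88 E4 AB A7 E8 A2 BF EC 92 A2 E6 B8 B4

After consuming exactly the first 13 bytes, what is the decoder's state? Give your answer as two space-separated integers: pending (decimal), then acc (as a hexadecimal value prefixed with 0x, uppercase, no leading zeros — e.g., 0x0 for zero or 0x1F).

Answer: 0 0xC4A2

Derivation:
Byte[0]=F0: 4-byte lead. pending=3, acc=0x0
Byte[1]=A7: continuation. acc=(acc<<6)|0x27=0x27, pending=2
Byte[2]=B9: continuation. acc=(acc<<6)|0x39=0x9F9, pending=1
Byte[3]=88: continuation. acc=(acc<<6)|0x08=0x27E48, pending=0
Byte[4]=E4: 3-byte lead. pending=2, acc=0x4
Byte[5]=AB: continuation. acc=(acc<<6)|0x2B=0x12B, pending=1
Byte[6]=A7: continuation. acc=(acc<<6)|0x27=0x4AE7, pending=0
Byte[7]=E8: 3-byte lead. pending=2, acc=0x8
Byte[8]=A2: continuation. acc=(acc<<6)|0x22=0x222, pending=1
Byte[9]=BF: continuation. acc=(acc<<6)|0x3F=0x88BF, pending=0
Byte[10]=EC: 3-byte lead. pending=2, acc=0xC
Byte[11]=92: continuation. acc=(acc<<6)|0x12=0x312, pending=1
Byte[12]=A2: continuation. acc=(acc<<6)|0x22=0xC4A2, pending=0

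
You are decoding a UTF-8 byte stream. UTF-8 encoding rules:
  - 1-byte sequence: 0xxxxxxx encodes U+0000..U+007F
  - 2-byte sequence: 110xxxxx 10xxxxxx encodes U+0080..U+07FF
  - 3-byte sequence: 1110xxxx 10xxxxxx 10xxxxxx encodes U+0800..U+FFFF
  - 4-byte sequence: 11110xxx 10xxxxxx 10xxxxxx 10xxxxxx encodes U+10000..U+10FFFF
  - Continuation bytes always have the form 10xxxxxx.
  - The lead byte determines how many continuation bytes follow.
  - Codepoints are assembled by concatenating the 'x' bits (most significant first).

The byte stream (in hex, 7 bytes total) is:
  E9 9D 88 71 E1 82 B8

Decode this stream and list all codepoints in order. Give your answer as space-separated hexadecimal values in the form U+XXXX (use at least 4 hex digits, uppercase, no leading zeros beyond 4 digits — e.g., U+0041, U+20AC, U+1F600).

Byte[0]=E9: 3-byte lead, need 2 cont bytes. acc=0x9
Byte[1]=9D: continuation. acc=(acc<<6)|0x1D=0x25D
Byte[2]=88: continuation. acc=(acc<<6)|0x08=0x9748
Completed: cp=U+9748 (starts at byte 0)
Byte[3]=71: 1-byte ASCII. cp=U+0071
Byte[4]=E1: 3-byte lead, need 2 cont bytes. acc=0x1
Byte[5]=82: continuation. acc=(acc<<6)|0x02=0x42
Byte[6]=B8: continuation. acc=(acc<<6)|0x38=0x10B8
Completed: cp=U+10B8 (starts at byte 4)

Answer: U+9748 U+0071 U+10B8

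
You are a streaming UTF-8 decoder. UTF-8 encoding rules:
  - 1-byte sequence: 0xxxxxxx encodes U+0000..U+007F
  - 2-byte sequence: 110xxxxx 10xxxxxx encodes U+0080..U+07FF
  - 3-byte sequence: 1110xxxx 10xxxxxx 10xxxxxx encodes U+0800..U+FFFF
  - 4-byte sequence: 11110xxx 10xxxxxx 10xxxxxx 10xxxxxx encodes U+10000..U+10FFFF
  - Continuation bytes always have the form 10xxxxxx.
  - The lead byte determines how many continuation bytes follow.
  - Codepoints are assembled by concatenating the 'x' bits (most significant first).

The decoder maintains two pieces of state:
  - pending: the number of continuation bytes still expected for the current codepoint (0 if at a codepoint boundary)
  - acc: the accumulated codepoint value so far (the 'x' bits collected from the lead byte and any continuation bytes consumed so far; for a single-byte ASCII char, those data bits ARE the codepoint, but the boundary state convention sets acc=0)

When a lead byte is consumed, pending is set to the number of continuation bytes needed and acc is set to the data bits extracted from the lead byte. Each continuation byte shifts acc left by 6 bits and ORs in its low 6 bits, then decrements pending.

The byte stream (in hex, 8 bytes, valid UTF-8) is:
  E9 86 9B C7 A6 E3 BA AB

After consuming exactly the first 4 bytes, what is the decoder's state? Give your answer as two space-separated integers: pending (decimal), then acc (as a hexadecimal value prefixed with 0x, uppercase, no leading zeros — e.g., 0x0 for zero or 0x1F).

Byte[0]=E9: 3-byte lead. pending=2, acc=0x9
Byte[1]=86: continuation. acc=(acc<<6)|0x06=0x246, pending=1
Byte[2]=9B: continuation. acc=(acc<<6)|0x1B=0x919B, pending=0
Byte[3]=C7: 2-byte lead. pending=1, acc=0x7

Answer: 1 0x7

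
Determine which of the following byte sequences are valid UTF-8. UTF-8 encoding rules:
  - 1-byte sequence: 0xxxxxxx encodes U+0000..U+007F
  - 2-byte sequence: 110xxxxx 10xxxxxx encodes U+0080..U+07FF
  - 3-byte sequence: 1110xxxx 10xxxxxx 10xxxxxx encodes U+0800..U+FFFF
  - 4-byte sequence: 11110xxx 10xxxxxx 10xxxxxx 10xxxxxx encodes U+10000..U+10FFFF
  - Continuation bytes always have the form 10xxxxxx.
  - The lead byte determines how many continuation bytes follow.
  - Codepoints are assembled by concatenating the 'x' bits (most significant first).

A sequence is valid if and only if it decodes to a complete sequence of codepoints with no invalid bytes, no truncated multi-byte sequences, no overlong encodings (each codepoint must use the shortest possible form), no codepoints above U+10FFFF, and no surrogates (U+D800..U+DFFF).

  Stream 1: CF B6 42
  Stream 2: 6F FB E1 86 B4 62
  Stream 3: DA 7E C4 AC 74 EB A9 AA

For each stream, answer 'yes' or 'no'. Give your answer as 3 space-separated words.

Stream 1: decodes cleanly. VALID
Stream 2: error at byte offset 1. INVALID
Stream 3: error at byte offset 1. INVALID

Answer: yes no no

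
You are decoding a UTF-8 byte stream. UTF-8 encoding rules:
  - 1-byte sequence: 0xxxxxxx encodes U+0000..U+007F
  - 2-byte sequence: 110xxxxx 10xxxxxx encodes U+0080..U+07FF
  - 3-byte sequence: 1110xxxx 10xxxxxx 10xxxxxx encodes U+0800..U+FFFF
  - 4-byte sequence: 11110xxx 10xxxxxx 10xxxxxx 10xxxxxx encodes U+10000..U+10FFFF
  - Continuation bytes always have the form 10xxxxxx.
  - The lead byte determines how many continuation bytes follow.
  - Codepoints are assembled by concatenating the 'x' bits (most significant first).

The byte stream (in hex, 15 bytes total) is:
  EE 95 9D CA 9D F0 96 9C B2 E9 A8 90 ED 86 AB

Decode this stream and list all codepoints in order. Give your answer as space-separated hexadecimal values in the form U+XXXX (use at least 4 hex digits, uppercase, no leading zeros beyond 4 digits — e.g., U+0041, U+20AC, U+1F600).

Answer: U+E55D U+029D U+16732 U+9A10 U+D1AB

Derivation:
Byte[0]=EE: 3-byte lead, need 2 cont bytes. acc=0xE
Byte[1]=95: continuation. acc=(acc<<6)|0x15=0x395
Byte[2]=9D: continuation. acc=(acc<<6)|0x1D=0xE55D
Completed: cp=U+E55D (starts at byte 0)
Byte[3]=CA: 2-byte lead, need 1 cont bytes. acc=0xA
Byte[4]=9D: continuation. acc=(acc<<6)|0x1D=0x29D
Completed: cp=U+029D (starts at byte 3)
Byte[5]=F0: 4-byte lead, need 3 cont bytes. acc=0x0
Byte[6]=96: continuation. acc=(acc<<6)|0x16=0x16
Byte[7]=9C: continuation. acc=(acc<<6)|0x1C=0x59C
Byte[8]=B2: continuation. acc=(acc<<6)|0x32=0x16732
Completed: cp=U+16732 (starts at byte 5)
Byte[9]=E9: 3-byte lead, need 2 cont bytes. acc=0x9
Byte[10]=A8: continuation. acc=(acc<<6)|0x28=0x268
Byte[11]=90: continuation. acc=(acc<<6)|0x10=0x9A10
Completed: cp=U+9A10 (starts at byte 9)
Byte[12]=ED: 3-byte lead, need 2 cont bytes. acc=0xD
Byte[13]=86: continuation. acc=(acc<<6)|0x06=0x346
Byte[14]=AB: continuation. acc=(acc<<6)|0x2B=0xD1AB
Completed: cp=U+D1AB (starts at byte 12)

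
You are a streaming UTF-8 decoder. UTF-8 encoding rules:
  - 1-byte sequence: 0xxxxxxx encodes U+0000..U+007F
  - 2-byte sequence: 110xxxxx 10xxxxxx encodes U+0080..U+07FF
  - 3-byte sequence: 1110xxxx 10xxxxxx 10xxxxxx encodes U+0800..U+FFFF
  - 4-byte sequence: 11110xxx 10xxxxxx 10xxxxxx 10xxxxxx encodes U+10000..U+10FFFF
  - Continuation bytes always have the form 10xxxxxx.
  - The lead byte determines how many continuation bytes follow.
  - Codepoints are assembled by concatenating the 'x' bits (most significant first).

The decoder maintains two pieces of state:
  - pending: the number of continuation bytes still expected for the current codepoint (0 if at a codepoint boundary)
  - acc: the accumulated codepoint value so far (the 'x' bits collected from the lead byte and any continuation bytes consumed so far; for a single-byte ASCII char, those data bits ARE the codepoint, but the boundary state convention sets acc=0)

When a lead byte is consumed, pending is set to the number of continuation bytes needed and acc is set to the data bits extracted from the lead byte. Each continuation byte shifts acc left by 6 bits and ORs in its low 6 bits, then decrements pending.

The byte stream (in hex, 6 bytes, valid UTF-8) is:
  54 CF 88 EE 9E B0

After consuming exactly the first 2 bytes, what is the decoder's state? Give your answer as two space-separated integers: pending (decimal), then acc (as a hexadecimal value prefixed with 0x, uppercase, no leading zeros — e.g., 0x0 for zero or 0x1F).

Answer: 1 0xF

Derivation:
Byte[0]=54: 1-byte. pending=0, acc=0x0
Byte[1]=CF: 2-byte lead. pending=1, acc=0xF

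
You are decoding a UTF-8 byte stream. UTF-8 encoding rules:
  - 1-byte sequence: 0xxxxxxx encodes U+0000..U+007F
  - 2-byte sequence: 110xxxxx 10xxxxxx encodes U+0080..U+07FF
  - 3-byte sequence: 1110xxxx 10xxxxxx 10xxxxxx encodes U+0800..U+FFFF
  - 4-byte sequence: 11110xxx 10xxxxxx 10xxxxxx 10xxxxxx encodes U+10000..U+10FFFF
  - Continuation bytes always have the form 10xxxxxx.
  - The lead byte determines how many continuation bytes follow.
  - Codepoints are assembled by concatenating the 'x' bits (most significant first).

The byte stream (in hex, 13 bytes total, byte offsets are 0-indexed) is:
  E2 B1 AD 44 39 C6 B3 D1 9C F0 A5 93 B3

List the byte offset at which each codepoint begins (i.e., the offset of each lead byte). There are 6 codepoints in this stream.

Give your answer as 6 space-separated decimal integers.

Answer: 0 3 4 5 7 9

Derivation:
Byte[0]=E2: 3-byte lead, need 2 cont bytes. acc=0x2
Byte[1]=B1: continuation. acc=(acc<<6)|0x31=0xB1
Byte[2]=AD: continuation. acc=(acc<<6)|0x2D=0x2C6D
Completed: cp=U+2C6D (starts at byte 0)
Byte[3]=44: 1-byte ASCII. cp=U+0044
Byte[4]=39: 1-byte ASCII. cp=U+0039
Byte[5]=C6: 2-byte lead, need 1 cont bytes. acc=0x6
Byte[6]=B3: continuation. acc=(acc<<6)|0x33=0x1B3
Completed: cp=U+01B3 (starts at byte 5)
Byte[7]=D1: 2-byte lead, need 1 cont bytes. acc=0x11
Byte[8]=9C: continuation. acc=(acc<<6)|0x1C=0x45C
Completed: cp=U+045C (starts at byte 7)
Byte[9]=F0: 4-byte lead, need 3 cont bytes. acc=0x0
Byte[10]=A5: continuation. acc=(acc<<6)|0x25=0x25
Byte[11]=93: continuation. acc=(acc<<6)|0x13=0x953
Byte[12]=B3: continuation. acc=(acc<<6)|0x33=0x254F3
Completed: cp=U+254F3 (starts at byte 9)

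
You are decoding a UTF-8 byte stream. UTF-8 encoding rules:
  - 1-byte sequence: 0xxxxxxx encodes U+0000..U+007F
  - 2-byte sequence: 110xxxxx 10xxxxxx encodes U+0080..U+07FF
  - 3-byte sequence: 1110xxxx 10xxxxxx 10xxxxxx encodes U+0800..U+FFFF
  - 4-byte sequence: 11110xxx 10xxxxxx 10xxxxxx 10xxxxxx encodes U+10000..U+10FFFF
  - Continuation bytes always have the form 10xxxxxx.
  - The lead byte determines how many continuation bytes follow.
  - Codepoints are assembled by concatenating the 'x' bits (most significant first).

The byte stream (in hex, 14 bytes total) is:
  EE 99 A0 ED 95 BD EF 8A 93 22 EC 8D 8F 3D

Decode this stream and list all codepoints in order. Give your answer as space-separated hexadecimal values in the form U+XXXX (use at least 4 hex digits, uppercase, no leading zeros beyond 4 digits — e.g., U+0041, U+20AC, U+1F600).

Answer: U+E660 U+D57D U+F293 U+0022 U+C34F U+003D

Derivation:
Byte[0]=EE: 3-byte lead, need 2 cont bytes. acc=0xE
Byte[1]=99: continuation. acc=(acc<<6)|0x19=0x399
Byte[2]=A0: continuation. acc=(acc<<6)|0x20=0xE660
Completed: cp=U+E660 (starts at byte 0)
Byte[3]=ED: 3-byte lead, need 2 cont bytes. acc=0xD
Byte[4]=95: continuation. acc=(acc<<6)|0x15=0x355
Byte[5]=BD: continuation. acc=(acc<<6)|0x3D=0xD57D
Completed: cp=U+D57D (starts at byte 3)
Byte[6]=EF: 3-byte lead, need 2 cont bytes. acc=0xF
Byte[7]=8A: continuation. acc=(acc<<6)|0x0A=0x3CA
Byte[8]=93: continuation. acc=(acc<<6)|0x13=0xF293
Completed: cp=U+F293 (starts at byte 6)
Byte[9]=22: 1-byte ASCII. cp=U+0022
Byte[10]=EC: 3-byte lead, need 2 cont bytes. acc=0xC
Byte[11]=8D: continuation. acc=(acc<<6)|0x0D=0x30D
Byte[12]=8F: continuation. acc=(acc<<6)|0x0F=0xC34F
Completed: cp=U+C34F (starts at byte 10)
Byte[13]=3D: 1-byte ASCII. cp=U+003D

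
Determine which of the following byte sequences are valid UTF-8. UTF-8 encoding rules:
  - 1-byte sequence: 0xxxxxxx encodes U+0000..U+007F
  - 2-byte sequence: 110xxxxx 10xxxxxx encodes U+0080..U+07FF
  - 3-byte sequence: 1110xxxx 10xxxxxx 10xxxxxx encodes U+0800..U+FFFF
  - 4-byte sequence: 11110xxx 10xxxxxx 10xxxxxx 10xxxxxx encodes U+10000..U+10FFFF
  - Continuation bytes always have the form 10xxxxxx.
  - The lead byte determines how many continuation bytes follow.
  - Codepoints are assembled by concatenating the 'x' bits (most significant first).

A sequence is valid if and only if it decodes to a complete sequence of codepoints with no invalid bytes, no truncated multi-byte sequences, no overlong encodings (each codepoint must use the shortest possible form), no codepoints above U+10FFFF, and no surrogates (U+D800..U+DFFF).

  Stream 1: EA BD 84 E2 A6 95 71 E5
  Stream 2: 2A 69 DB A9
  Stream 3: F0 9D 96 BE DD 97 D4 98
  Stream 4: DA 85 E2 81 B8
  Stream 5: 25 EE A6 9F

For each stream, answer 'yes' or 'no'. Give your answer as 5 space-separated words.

Stream 1: error at byte offset 8. INVALID
Stream 2: decodes cleanly. VALID
Stream 3: decodes cleanly. VALID
Stream 4: decodes cleanly. VALID
Stream 5: decodes cleanly. VALID

Answer: no yes yes yes yes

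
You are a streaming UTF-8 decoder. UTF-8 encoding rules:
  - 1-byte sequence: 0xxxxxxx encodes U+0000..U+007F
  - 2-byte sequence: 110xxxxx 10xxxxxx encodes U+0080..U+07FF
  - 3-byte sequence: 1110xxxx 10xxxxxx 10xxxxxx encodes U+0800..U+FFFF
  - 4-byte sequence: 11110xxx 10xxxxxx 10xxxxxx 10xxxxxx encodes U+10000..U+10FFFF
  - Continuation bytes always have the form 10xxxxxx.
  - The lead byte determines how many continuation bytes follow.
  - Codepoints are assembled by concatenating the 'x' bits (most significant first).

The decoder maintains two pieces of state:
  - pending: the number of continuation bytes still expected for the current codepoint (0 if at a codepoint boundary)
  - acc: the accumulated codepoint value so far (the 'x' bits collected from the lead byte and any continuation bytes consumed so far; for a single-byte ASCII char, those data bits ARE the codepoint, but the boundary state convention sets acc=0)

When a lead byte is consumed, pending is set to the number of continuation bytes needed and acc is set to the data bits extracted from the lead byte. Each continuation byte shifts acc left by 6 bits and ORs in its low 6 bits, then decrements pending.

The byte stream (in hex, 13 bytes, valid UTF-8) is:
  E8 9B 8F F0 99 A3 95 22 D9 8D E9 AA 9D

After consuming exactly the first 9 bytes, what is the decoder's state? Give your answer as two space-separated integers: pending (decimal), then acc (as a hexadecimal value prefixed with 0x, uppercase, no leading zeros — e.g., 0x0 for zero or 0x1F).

Answer: 1 0x19

Derivation:
Byte[0]=E8: 3-byte lead. pending=2, acc=0x8
Byte[1]=9B: continuation. acc=(acc<<6)|0x1B=0x21B, pending=1
Byte[2]=8F: continuation. acc=(acc<<6)|0x0F=0x86CF, pending=0
Byte[3]=F0: 4-byte lead. pending=3, acc=0x0
Byte[4]=99: continuation. acc=(acc<<6)|0x19=0x19, pending=2
Byte[5]=A3: continuation. acc=(acc<<6)|0x23=0x663, pending=1
Byte[6]=95: continuation. acc=(acc<<6)|0x15=0x198D5, pending=0
Byte[7]=22: 1-byte. pending=0, acc=0x0
Byte[8]=D9: 2-byte lead. pending=1, acc=0x19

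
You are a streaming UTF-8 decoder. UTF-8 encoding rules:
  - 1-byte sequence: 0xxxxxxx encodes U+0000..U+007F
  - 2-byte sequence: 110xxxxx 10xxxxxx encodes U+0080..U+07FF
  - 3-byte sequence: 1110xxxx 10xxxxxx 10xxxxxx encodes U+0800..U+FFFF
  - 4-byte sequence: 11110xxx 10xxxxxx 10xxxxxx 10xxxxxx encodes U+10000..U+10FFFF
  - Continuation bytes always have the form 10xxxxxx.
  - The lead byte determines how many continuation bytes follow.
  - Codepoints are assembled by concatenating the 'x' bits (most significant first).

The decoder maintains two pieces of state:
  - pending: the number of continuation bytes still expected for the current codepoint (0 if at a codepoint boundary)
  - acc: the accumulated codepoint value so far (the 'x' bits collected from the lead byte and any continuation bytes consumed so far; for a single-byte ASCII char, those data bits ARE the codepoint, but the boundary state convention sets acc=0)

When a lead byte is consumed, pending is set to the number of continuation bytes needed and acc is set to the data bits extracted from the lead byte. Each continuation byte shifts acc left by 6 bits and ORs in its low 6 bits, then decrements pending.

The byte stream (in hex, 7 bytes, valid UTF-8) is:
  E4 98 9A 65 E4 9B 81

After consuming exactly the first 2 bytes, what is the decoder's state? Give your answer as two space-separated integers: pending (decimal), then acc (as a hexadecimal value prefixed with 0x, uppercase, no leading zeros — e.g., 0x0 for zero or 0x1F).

Byte[0]=E4: 3-byte lead. pending=2, acc=0x4
Byte[1]=98: continuation. acc=(acc<<6)|0x18=0x118, pending=1

Answer: 1 0x118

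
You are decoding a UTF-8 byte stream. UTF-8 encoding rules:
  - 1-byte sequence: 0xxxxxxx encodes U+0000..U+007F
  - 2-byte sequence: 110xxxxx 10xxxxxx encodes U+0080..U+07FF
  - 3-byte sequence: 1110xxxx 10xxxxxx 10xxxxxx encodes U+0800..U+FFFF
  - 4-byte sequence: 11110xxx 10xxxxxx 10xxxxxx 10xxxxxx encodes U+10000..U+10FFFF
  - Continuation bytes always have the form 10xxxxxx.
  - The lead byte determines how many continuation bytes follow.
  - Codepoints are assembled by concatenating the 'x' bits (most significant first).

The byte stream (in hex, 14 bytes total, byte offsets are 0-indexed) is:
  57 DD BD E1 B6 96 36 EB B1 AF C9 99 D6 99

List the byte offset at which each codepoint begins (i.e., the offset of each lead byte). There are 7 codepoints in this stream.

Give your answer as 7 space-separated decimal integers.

Byte[0]=57: 1-byte ASCII. cp=U+0057
Byte[1]=DD: 2-byte lead, need 1 cont bytes. acc=0x1D
Byte[2]=BD: continuation. acc=(acc<<6)|0x3D=0x77D
Completed: cp=U+077D (starts at byte 1)
Byte[3]=E1: 3-byte lead, need 2 cont bytes. acc=0x1
Byte[4]=B6: continuation. acc=(acc<<6)|0x36=0x76
Byte[5]=96: continuation. acc=(acc<<6)|0x16=0x1D96
Completed: cp=U+1D96 (starts at byte 3)
Byte[6]=36: 1-byte ASCII. cp=U+0036
Byte[7]=EB: 3-byte lead, need 2 cont bytes. acc=0xB
Byte[8]=B1: continuation. acc=(acc<<6)|0x31=0x2F1
Byte[9]=AF: continuation. acc=(acc<<6)|0x2F=0xBC6F
Completed: cp=U+BC6F (starts at byte 7)
Byte[10]=C9: 2-byte lead, need 1 cont bytes. acc=0x9
Byte[11]=99: continuation. acc=(acc<<6)|0x19=0x259
Completed: cp=U+0259 (starts at byte 10)
Byte[12]=D6: 2-byte lead, need 1 cont bytes. acc=0x16
Byte[13]=99: continuation. acc=(acc<<6)|0x19=0x599
Completed: cp=U+0599 (starts at byte 12)

Answer: 0 1 3 6 7 10 12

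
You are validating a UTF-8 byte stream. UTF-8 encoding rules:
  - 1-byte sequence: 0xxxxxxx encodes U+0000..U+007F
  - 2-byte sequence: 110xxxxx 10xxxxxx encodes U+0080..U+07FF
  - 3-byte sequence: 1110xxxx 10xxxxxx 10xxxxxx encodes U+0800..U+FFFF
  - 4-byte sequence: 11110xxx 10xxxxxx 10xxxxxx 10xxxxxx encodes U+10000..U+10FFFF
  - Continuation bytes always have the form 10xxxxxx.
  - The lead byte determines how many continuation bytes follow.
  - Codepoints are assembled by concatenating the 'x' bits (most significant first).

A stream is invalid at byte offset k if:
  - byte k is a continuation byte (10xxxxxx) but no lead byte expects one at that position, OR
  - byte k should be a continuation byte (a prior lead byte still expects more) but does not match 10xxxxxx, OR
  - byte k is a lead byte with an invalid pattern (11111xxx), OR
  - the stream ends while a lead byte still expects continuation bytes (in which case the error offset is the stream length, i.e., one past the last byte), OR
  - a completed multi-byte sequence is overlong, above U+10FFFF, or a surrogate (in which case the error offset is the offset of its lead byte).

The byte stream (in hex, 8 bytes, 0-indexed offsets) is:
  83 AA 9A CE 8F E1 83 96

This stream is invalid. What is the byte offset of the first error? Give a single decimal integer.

Answer: 0

Derivation:
Byte[0]=83: INVALID lead byte (not 0xxx/110x/1110/11110)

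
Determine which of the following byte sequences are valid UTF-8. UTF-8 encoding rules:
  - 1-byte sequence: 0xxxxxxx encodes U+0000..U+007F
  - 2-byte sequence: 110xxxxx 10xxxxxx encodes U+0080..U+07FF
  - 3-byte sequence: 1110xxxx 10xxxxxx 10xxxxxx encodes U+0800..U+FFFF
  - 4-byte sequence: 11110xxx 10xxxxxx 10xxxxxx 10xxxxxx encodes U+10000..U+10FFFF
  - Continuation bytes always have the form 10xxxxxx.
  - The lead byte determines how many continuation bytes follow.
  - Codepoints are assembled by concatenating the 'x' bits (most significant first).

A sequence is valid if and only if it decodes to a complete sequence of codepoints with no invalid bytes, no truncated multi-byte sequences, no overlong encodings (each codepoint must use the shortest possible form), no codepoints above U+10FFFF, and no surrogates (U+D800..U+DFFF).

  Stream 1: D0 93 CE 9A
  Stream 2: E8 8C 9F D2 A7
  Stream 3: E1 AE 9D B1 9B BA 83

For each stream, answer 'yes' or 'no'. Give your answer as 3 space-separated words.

Stream 1: decodes cleanly. VALID
Stream 2: decodes cleanly. VALID
Stream 3: error at byte offset 3. INVALID

Answer: yes yes no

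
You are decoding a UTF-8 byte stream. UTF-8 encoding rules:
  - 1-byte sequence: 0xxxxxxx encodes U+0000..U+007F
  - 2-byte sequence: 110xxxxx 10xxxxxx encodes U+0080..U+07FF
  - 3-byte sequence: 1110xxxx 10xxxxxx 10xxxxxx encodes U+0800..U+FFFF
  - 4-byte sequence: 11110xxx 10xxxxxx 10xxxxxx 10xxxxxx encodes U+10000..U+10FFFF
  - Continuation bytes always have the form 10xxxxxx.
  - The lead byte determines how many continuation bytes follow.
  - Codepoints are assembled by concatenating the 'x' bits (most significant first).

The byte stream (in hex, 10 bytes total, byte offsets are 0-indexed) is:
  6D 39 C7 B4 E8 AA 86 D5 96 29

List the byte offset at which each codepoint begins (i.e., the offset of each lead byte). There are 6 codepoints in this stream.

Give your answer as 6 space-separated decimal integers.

Byte[0]=6D: 1-byte ASCII. cp=U+006D
Byte[1]=39: 1-byte ASCII. cp=U+0039
Byte[2]=C7: 2-byte lead, need 1 cont bytes. acc=0x7
Byte[3]=B4: continuation. acc=(acc<<6)|0x34=0x1F4
Completed: cp=U+01F4 (starts at byte 2)
Byte[4]=E8: 3-byte lead, need 2 cont bytes. acc=0x8
Byte[5]=AA: continuation. acc=(acc<<6)|0x2A=0x22A
Byte[6]=86: continuation. acc=(acc<<6)|0x06=0x8A86
Completed: cp=U+8A86 (starts at byte 4)
Byte[7]=D5: 2-byte lead, need 1 cont bytes. acc=0x15
Byte[8]=96: continuation. acc=(acc<<6)|0x16=0x556
Completed: cp=U+0556 (starts at byte 7)
Byte[9]=29: 1-byte ASCII. cp=U+0029

Answer: 0 1 2 4 7 9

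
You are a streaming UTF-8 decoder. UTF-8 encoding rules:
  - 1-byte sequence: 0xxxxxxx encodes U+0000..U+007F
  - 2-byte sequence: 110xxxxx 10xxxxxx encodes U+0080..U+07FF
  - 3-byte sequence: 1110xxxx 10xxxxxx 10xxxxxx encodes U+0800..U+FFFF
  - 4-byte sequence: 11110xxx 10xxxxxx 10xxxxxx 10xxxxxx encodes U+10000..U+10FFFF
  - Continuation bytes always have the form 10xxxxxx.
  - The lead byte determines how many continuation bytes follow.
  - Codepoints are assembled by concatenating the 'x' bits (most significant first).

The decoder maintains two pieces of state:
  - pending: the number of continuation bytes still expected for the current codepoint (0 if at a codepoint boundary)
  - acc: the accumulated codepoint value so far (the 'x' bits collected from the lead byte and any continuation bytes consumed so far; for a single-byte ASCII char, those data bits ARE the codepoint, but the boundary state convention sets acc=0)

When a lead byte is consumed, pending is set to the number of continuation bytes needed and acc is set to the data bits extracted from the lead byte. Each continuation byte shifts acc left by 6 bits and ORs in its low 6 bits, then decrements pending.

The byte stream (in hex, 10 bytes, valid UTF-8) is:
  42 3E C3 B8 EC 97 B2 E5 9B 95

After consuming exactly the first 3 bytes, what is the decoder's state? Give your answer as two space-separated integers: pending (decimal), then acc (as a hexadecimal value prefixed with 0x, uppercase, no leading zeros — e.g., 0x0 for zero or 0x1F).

Byte[0]=42: 1-byte. pending=0, acc=0x0
Byte[1]=3E: 1-byte. pending=0, acc=0x0
Byte[2]=C3: 2-byte lead. pending=1, acc=0x3

Answer: 1 0x3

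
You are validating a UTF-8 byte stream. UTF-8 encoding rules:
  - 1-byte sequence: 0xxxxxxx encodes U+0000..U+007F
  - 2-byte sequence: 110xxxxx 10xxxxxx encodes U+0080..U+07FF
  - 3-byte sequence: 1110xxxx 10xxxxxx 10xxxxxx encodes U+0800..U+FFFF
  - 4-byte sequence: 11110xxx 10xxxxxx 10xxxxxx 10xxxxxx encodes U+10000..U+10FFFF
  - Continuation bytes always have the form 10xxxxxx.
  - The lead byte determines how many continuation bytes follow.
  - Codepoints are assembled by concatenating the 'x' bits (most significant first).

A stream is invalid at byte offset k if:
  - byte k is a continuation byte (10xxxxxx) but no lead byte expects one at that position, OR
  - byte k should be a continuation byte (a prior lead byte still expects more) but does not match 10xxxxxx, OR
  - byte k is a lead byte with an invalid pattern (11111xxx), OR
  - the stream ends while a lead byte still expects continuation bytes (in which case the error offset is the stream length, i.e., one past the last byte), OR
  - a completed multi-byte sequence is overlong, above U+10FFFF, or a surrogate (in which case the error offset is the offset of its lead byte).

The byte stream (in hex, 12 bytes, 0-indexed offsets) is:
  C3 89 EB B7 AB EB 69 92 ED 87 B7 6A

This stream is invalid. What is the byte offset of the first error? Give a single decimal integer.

Answer: 6

Derivation:
Byte[0]=C3: 2-byte lead, need 1 cont bytes. acc=0x3
Byte[1]=89: continuation. acc=(acc<<6)|0x09=0xC9
Completed: cp=U+00C9 (starts at byte 0)
Byte[2]=EB: 3-byte lead, need 2 cont bytes. acc=0xB
Byte[3]=B7: continuation. acc=(acc<<6)|0x37=0x2F7
Byte[4]=AB: continuation. acc=(acc<<6)|0x2B=0xBDEB
Completed: cp=U+BDEB (starts at byte 2)
Byte[5]=EB: 3-byte lead, need 2 cont bytes. acc=0xB
Byte[6]=69: expected 10xxxxxx continuation. INVALID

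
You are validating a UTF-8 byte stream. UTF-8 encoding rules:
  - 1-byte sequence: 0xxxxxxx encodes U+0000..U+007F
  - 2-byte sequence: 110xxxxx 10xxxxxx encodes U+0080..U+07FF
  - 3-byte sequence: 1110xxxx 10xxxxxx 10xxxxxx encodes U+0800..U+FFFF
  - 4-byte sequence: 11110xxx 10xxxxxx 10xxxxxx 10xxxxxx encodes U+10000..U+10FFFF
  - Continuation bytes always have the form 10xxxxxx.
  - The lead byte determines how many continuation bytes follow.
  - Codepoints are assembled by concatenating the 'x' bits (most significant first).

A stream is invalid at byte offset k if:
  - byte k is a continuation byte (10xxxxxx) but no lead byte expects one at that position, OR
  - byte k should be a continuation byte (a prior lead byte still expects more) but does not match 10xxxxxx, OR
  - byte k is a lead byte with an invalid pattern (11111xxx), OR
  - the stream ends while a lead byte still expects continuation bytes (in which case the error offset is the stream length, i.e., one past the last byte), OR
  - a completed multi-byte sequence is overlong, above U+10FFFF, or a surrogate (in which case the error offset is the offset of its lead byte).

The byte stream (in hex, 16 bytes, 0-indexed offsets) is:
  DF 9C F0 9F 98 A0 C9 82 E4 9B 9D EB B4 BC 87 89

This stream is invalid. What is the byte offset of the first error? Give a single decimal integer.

Answer: 14

Derivation:
Byte[0]=DF: 2-byte lead, need 1 cont bytes. acc=0x1F
Byte[1]=9C: continuation. acc=(acc<<6)|0x1C=0x7DC
Completed: cp=U+07DC (starts at byte 0)
Byte[2]=F0: 4-byte lead, need 3 cont bytes. acc=0x0
Byte[3]=9F: continuation. acc=(acc<<6)|0x1F=0x1F
Byte[4]=98: continuation. acc=(acc<<6)|0x18=0x7D8
Byte[5]=A0: continuation. acc=(acc<<6)|0x20=0x1F620
Completed: cp=U+1F620 (starts at byte 2)
Byte[6]=C9: 2-byte lead, need 1 cont bytes. acc=0x9
Byte[7]=82: continuation. acc=(acc<<6)|0x02=0x242
Completed: cp=U+0242 (starts at byte 6)
Byte[8]=E4: 3-byte lead, need 2 cont bytes. acc=0x4
Byte[9]=9B: continuation. acc=(acc<<6)|0x1B=0x11B
Byte[10]=9D: continuation. acc=(acc<<6)|0x1D=0x46DD
Completed: cp=U+46DD (starts at byte 8)
Byte[11]=EB: 3-byte lead, need 2 cont bytes. acc=0xB
Byte[12]=B4: continuation. acc=(acc<<6)|0x34=0x2F4
Byte[13]=BC: continuation. acc=(acc<<6)|0x3C=0xBD3C
Completed: cp=U+BD3C (starts at byte 11)
Byte[14]=87: INVALID lead byte (not 0xxx/110x/1110/11110)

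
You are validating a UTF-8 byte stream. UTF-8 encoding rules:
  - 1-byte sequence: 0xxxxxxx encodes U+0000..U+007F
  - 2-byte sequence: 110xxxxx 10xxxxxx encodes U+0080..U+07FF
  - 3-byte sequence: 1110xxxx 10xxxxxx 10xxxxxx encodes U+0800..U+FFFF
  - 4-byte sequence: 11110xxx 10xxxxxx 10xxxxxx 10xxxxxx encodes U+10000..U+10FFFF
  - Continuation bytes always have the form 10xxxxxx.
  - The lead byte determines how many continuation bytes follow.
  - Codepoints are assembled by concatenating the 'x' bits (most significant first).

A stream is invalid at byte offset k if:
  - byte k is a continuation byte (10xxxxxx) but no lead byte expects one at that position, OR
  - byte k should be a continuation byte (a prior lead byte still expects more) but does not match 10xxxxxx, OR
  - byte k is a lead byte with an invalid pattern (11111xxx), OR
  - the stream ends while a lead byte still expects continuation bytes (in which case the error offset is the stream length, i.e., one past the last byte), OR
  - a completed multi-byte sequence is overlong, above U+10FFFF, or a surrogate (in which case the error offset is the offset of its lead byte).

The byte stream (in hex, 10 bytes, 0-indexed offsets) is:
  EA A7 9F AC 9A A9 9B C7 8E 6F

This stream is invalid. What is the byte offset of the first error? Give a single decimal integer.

Byte[0]=EA: 3-byte lead, need 2 cont bytes. acc=0xA
Byte[1]=A7: continuation. acc=(acc<<6)|0x27=0x2A7
Byte[2]=9F: continuation. acc=(acc<<6)|0x1F=0xA9DF
Completed: cp=U+A9DF (starts at byte 0)
Byte[3]=AC: INVALID lead byte (not 0xxx/110x/1110/11110)

Answer: 3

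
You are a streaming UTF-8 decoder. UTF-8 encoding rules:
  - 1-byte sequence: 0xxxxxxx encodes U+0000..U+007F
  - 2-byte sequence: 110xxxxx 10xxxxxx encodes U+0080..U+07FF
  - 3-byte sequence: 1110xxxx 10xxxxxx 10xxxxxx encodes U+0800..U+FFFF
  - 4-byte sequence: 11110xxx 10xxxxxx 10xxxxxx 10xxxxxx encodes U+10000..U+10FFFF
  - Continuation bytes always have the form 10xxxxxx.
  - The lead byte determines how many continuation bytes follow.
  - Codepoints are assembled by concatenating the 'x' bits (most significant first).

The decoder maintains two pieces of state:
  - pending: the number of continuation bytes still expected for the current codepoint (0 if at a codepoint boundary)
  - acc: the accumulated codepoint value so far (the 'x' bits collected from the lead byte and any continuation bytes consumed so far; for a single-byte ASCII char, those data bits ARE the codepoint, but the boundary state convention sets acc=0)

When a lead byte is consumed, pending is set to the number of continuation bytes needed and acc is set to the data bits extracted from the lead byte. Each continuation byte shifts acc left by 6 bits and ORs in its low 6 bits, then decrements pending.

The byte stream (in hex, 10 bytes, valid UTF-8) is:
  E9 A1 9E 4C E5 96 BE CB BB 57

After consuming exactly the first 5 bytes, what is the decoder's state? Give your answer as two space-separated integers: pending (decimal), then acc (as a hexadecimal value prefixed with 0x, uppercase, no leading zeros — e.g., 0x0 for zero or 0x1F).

Byte[0]=E9: 3-byte lead. pending=2, acc=0x9
Byte[1]=A1: continuation. acc=(acc<<6)|0x21=0x261, pending=1
Byte[2]=9E: continuation. acc=(acc<<6)|0x1E=0x985E, pending=0
Byte[3]=4C: 1-byte. pending=0, acc=0x0
Byte[4]=E5: 3-byte lead. pending=2, acc=0x5

Answer: 2 0x5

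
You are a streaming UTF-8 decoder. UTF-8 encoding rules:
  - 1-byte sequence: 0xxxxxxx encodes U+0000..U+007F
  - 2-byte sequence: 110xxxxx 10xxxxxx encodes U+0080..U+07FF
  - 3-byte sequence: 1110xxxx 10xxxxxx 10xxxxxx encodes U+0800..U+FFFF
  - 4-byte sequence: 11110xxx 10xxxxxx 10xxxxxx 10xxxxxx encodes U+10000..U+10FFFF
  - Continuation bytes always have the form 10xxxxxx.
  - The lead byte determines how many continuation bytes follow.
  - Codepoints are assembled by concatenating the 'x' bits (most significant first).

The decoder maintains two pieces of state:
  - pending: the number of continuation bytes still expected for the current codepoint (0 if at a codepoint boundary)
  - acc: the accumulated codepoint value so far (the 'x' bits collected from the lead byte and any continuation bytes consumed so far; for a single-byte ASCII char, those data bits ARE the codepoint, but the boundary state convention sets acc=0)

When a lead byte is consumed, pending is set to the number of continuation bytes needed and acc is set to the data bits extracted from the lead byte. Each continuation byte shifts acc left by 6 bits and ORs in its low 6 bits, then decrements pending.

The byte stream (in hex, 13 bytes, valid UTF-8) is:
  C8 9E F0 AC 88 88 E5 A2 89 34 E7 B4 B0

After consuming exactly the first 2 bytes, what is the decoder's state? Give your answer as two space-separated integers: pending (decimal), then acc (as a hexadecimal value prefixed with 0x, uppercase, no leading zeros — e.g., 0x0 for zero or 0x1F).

Byte[0]=C8: 2-byte lead. pending=1, acc=0x8
Byte[1]=9E: continuation. acc=(acc<<6)|0x1E=0x21E, pending=0

Answer: 0 0x21E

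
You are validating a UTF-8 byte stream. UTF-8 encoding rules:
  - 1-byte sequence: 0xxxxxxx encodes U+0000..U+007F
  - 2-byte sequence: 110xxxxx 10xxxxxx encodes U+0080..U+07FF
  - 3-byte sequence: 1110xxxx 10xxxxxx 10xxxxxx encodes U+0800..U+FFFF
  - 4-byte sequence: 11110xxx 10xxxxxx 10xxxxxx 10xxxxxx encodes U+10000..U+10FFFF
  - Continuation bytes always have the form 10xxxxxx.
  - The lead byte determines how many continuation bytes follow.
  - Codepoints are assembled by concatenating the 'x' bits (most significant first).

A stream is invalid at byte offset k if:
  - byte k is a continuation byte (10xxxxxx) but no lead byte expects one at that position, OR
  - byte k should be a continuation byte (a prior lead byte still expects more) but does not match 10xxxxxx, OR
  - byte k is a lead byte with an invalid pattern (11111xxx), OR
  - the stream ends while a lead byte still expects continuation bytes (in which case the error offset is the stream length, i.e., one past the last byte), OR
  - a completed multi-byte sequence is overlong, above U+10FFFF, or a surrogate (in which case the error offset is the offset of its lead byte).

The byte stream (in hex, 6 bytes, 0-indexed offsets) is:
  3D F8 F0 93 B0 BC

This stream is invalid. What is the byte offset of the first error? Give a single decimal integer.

Byte[0]=3D: 1-byte ASCII. cp=U+003D
Byte[1]=F8: INVALID lead byte (not 0xxx/110x/1110/11110)

Answer: 1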